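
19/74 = 19/74 = 0.26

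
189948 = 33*5756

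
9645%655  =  475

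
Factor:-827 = -827^1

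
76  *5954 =452504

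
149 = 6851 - 6702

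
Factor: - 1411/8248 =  - 2^( - 3)*17^1*83^1*1031^( - 1 ) 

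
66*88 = 5808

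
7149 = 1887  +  5262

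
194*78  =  15132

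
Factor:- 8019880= -2^3* 5^1 * 11^2*1657^1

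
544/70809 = 544/70809=0.01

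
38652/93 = 12884/31 = 415.61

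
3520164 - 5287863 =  - 1767699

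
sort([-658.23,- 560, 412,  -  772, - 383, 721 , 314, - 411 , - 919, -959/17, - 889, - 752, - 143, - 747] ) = [ - 919,  -  889 , - 772 ,-752, - 747,- 658.23, - 560 , - 411, -383, - 143,-959/17, 314,412, 721 ] 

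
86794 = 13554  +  73240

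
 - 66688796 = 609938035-676626831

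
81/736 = 81/736 = 0.11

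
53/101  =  53/101  =  0.52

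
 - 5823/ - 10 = 582 + 3/10 = 582.30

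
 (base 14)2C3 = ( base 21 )15H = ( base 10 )563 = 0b1000110011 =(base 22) 13D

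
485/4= 485/4= 121.25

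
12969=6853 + 6116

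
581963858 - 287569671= 294394187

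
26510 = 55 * 482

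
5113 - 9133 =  - 4020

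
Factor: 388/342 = 2^1*3^( - 2 ) * 19^(- 1 )  *97^1 = 194/171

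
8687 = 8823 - 136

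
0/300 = 0  =  0.00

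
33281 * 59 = 1963579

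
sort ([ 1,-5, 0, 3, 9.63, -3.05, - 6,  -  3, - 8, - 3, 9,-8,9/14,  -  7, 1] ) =[ -8, - 8,  -  7,-6, - 5, - 3.05,-3, - 3,0, 9/14,1, 1 , 3, 9,9.63 ] 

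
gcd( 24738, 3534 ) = 3534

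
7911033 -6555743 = 1355290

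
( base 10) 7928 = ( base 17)1A76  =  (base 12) 4708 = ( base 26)BIO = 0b1111011111000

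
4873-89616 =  - 84743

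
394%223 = 171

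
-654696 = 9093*( - 72)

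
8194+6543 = 14737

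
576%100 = 76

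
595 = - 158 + 753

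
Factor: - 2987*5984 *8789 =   -  2^5*11^2*17^2*29^1*47^1*103^1= - 157096414112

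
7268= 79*92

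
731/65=11 + 16/65   =  11.25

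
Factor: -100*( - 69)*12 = 2^4 * 3^2*5^2*23^1   =  82800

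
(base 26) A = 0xA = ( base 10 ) 10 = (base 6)14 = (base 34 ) A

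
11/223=11/223 = 0.05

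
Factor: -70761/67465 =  - 687/655 = - 3^1 * 5^( - 1) * 131^ ( - 1) * 229^1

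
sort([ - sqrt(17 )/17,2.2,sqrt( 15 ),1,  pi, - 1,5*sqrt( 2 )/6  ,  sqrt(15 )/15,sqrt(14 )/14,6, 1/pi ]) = [ - 1, - sqrt( 17) /17,sqrt(15)/15,sqrt(14 )/14,  1/pi,1,5*sqrt(2)/6 , 2.2, pi,sqrt(15 ),6]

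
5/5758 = 5/5758 =0.00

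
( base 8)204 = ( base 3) 11220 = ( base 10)132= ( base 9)156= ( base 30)4c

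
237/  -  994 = -237/994 = -0.24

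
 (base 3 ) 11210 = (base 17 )7A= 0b10000001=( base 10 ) 129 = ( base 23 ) 5E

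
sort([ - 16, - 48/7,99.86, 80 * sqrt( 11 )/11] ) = [ - 16, - 48/7, 80*sqrt( 11 )/11,99.86 ]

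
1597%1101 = 496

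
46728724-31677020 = 15051704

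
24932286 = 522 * 47763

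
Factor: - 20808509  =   - 20808509^1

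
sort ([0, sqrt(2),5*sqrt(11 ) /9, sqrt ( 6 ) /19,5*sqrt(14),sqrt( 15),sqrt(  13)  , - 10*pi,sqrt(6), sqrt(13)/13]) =[-10*pi, 0, sqrt( 6 )/19,sqrt( 13)/13,sqrt(2) , 5*sqrt( 11 )/9,sqrt( 6),  sqrt( 13),  sqrt ( 15),5*sqrt(14)]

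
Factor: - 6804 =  - 2^2*3^5*7^1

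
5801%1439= 45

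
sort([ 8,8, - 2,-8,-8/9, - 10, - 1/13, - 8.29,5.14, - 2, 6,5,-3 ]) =[- 10,  -  8.29,-8,-3,-2, - 2, - 8/9, - 1/13,5,5.14,6,8,8 ] 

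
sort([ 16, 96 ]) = [16, 96]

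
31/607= 31/607 = 0.05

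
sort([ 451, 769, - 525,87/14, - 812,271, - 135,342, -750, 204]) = [ - 812, - 750,-525,-135, 87/14,204, 271,342,451,769 ]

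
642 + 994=1636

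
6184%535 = 299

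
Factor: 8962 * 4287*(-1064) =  - 40878980016 = - 2^4*3^1 *7^1 * 19^1 * 1429^1* 4481^1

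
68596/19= 3610+6/19 = 3610.32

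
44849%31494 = 13355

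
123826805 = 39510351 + 84316454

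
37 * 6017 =222629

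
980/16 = 245/4 = 61.25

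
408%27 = 3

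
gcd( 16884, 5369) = 7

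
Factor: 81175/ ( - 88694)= - 2^ ( - 1)*5^2*17^1*61^(- 1)*191^1*727^( - 1)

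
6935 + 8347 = 15282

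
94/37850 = 47/18925 = 0.00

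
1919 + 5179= 7098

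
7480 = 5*1496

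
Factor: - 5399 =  -5399^1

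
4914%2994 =1920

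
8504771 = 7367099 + 1137672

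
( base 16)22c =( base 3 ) 202121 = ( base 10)556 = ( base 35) fv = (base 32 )hc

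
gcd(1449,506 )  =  23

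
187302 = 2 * 93651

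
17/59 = 17/59 = 0.29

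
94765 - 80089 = 14676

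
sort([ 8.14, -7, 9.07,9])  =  [-7,8.14, 9,9.07] 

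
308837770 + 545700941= 854538711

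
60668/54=1123 + 13/27 = 1123.48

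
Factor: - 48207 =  - 3^1*16069^1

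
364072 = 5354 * 68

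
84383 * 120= 10125960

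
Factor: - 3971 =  - 11^1*19^2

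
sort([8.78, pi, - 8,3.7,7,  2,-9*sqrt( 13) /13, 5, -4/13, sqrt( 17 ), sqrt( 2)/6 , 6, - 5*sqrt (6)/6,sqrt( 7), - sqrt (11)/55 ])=[ - 8,-9 * sqrt(13) /13,  -  5* sqrt (6)/6, - 4/13, - sqrt( 11 ) /55, sqrt( 2)/6, 2,sqrt(7), pi,3.7,sqrt ( 17 ), 5,6,7 , 8.78 ]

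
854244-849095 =5149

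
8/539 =8/539 = 0.01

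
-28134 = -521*54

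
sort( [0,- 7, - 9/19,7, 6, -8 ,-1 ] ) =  [ - 8, - 7,  -  1, - 9/19,0,6,  7]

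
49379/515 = 95 + 454/515=95.88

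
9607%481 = 468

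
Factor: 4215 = 3^1*5^1*281^1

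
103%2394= 103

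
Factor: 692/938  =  2^1 *7^(- 1 )*67^( - 1 )*173^1= 346/469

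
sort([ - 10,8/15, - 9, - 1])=[ - 10 , - 9 ,-1,8/15]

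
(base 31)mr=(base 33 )lg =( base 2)1011000101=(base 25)139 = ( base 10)709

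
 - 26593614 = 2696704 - 29290318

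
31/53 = 31/53 = 0.58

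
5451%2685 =81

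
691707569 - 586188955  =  105518614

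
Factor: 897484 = 2^2*7^2*19^1*241^1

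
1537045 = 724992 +812053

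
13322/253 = 13322/253 = 52.66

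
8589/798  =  10 + 29/38 =10.76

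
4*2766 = 11064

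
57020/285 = 11404/57 = 200.07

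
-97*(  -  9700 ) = 940900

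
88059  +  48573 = 136632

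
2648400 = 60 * 44140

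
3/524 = 3/524=0.01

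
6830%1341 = 125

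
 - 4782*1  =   - 4782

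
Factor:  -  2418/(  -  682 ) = 39/11 = 3^1*11^( -1 )*13^1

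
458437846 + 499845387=958283233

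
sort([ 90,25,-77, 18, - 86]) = [ - 86, - 77, 18, 25 , 90]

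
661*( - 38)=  - 25118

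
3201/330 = 9+7/10 = 9.70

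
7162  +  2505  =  9667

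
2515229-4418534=-1903305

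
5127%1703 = 18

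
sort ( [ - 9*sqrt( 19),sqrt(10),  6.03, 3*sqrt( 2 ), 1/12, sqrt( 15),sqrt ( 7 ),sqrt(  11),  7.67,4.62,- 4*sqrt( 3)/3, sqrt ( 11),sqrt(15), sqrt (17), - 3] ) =[ - 9 * sqrt ( 19),  -  3, - 4 * sqrt ( 3)/3, 1/12,  sqrt( 7), sqrt (10),sqrt( 11 ),sqrt( 11 ),  sqrt(15 ),  sqrt(15),  sqrt(17 ) , 3*sqrt( 2),4.62, 6.03, 7.67]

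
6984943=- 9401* (-743) 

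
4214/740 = 2107/370= 5.69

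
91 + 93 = 184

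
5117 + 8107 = 13224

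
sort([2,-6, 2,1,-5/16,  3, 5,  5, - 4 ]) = [ - 6,-4, - 5/16,1,2,2,3,5  ,  5]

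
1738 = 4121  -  2383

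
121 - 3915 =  - 3794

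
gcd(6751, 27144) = 1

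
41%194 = 41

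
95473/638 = 149 + 411/638  =  149.64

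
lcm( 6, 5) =30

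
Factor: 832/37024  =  2^1*89^ (-1 ) = 2/89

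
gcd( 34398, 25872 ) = 294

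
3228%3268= 3228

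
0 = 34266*0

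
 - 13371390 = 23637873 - 37009263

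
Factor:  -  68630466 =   -  2^1*3^1*31^1*197^1*1873^1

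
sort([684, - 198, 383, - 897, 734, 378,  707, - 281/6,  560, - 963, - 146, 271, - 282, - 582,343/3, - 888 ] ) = [ - 963, - 897,- 888 , - 582, - 282,-198, - 146, - 281/6, 343/3, 271 , 378, 383,560,  684,  707,  734 ] 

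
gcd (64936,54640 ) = 8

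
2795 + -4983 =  - 2188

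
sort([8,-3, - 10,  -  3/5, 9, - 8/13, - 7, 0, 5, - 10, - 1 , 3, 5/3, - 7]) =[ - 10, - 10 , - 7,- 7, - 3, -1 , - 8/13, - 3/5 , 0, 5/3, 3,5,8,  9 ]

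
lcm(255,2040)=2040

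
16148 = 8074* 2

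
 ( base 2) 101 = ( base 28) 5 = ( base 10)5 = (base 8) 5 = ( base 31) 5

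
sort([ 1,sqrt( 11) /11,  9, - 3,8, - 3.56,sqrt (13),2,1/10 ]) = [ -3.56,-3,1/10, sqrt( 11 )/11,1,2,sqrt(13),  8,9 ] 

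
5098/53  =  5098/53 = 96.19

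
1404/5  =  1404/5 = 280.80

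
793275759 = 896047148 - 102771389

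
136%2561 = 136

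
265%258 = 7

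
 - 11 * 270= -2970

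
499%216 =67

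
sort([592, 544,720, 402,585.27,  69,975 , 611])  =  [69,402,544,585.27 , 592, 611,720, 975]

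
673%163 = 21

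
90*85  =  7650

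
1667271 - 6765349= -5098078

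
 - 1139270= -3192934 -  - 2053664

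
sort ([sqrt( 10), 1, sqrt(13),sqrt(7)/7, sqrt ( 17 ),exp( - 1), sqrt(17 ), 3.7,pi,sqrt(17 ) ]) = [ exp( - 1),sqrt( 7 )/7,1,pi, sqrt(10 ),sqrt(13 ),3.7,sqrt( 17),sqrt ( 17),sqrt( 17 ) ]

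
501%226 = 49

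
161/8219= 161/8219 = 0.02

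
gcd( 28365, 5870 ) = 5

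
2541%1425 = 1116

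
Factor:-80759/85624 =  - 2^( - 3)*11^(- 1 )*83^1= - 83/88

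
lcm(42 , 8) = 168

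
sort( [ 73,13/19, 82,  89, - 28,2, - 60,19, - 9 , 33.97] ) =[ - 60,-28, - 9, 13/19,2,19, 33.97 , 73, 82,  89] 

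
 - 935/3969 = -935/3969=-0.24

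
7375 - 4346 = 3029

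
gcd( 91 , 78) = 13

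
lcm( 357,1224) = 8568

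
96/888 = 4/37 = 0.11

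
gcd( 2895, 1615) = 5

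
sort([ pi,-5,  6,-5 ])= [ - 5, - 5,pi,6] 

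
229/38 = 229/38 = 6.03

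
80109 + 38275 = 118384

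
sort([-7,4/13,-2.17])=[ - 7,  -  2.17,4/13 ] 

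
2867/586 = 2867/586 = 4.89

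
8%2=0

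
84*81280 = 6827520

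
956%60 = 56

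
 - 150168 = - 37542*4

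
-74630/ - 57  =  74630/57=1309.30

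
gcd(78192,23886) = 18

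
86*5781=497166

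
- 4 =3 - 7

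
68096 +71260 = 139356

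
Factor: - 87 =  - 3^1 * 29^1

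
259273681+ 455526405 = 714800086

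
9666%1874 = 296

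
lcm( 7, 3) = 21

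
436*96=41856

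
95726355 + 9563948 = 105290303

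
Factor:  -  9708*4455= -43249140= -2^2*3^5*5^1*11^1*809^1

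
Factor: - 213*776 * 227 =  - 37520376 = - 2^3*3^1*71^1*97^1* 227^1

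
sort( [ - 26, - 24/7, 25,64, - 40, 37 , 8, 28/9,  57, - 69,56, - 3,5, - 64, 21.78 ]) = [-69, - 64, - 40, - 26, - 24/7,  -  3, 28/9,5,  8,21.78, 25,37,56,57, 64 ] 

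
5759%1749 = 512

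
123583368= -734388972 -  - 857972340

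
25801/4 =25801/4 =6450.25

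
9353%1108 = 489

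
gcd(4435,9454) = 1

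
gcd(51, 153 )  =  51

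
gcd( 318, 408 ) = 6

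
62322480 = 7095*8784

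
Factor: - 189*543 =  - 3^4*7^1*181^1 = - 102627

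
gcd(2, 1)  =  1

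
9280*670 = 6217600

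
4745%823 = 630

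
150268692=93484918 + 56783774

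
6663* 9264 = 61726032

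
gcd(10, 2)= 2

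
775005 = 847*915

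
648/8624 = 81/1078 = 0.08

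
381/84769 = 381/84769  =  0.00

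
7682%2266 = 884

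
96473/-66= - 1462 + 19/66 = -1461.71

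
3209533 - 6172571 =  - 2963038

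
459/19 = 24 + 3/19 = 24.16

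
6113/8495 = 6113/8495= 0.72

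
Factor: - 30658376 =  - 2^3*7^1*547471^1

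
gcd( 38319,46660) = 1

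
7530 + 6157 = 13687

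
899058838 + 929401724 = 1828460562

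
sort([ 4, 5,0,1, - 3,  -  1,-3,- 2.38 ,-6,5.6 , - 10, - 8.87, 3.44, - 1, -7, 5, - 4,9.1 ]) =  [ - 10,-8.87, - 7, - 6, - 4, - 3,- 3, - 2.38,-1, - 1,0 , 1,3.44,4,5, 5,5.6,9.1]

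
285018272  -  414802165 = -129783893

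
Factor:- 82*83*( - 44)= 299464 = 2^3*11^1*41^1*83^1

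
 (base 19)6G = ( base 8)202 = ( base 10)130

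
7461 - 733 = 6728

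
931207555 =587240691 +343966864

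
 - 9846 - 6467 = -16313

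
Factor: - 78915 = -3^1*5^1*5261^1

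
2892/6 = 482= 482.00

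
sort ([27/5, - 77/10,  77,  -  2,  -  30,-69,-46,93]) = [ -69,  -  46,-30,  -  77/10,-2, 27/5,77,93]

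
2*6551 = 13102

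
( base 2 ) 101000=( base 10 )40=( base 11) 37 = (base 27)1d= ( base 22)1i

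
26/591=26/591 = 0.04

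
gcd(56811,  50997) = 3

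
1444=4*361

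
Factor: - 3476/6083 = -2^2 * 7^( - 1 ) = - 4/7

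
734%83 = 70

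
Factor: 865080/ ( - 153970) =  - 2^2*3^5*173^ (-1) = -972/173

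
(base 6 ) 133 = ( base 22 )2D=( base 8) 71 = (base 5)212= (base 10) 57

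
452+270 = 722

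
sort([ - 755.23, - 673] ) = [  -  755.23, - 673]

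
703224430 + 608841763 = 1312066193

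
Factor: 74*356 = 26344=2^3*37^1*89^1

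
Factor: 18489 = 3^1*6163^1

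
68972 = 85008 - 16036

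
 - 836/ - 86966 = 38/3953=0.01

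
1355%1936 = 1355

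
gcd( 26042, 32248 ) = 58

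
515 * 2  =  1030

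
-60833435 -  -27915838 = - 32917597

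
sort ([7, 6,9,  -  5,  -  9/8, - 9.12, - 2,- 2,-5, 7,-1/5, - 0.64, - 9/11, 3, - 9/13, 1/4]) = [ - 9.12,-5,  -  5,- 2, - 2, - 9/8, - 9/11,- 9/13, -0.64, - 1/5,1/4,3,6,7,7 , 9] 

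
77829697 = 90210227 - 12380530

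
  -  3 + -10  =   - 13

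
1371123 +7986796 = 9357919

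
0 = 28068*0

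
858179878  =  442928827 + 415251051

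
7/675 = 7/675 = 0.01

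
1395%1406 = 1395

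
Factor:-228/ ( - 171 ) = 2^2*3^( -1) = 4/3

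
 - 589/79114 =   -  1+78525/79114 = - 0.01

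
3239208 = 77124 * 42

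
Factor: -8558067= -3^1*7^1*407527^1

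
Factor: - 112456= - 2^3*14057^1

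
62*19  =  1178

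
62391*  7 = 436737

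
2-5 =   -  3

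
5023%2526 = 2497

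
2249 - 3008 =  - 759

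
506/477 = 1 + 29/477 = 1.06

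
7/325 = 7/325 = 0.02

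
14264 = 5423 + 8841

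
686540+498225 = 1184765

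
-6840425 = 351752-7192177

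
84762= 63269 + 21493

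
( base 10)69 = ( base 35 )1y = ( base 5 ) 234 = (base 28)2d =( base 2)1000101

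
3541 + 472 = 4013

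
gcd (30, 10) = 10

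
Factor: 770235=3^1*5^1*51349^1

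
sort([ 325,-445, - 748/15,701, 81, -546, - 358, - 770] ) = [ - 770, - 546, - 445, - 358, - 748/15,81,  325, 701]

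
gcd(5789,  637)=7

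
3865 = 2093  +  1772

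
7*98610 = 690270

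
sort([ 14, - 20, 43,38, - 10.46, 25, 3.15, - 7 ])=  [ - 20, - 10.46, - 7, 3.15,14,  25, 38,43 ] 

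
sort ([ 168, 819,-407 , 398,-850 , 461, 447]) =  [-850,-407,168,398,447,461, 819]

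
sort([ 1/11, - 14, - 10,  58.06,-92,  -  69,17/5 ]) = [ - 92, -69, - 14, -10,  1/11, 17/5,58.06] 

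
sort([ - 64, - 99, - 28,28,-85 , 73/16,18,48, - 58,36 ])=[-99, - 85,-64,-58,-28,73/16,18 , 28,36 , 48]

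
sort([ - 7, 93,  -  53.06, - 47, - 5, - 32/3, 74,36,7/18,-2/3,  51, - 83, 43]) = [ - 83,-53.06,-47, -32/3,  -  7,- 5, - 2/3, 7/18, 36 , 43, 51,74, 93]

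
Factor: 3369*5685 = 3^2*5^1*379^1*1123^1  =  19152765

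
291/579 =97/193 = 0.50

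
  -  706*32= - 22592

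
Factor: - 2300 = -2^2*5^2*23^1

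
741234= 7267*102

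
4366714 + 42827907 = 47194621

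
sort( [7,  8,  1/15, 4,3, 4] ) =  [ 1/15,3, 4,4 , 7,8]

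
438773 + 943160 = 1381933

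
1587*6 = 9522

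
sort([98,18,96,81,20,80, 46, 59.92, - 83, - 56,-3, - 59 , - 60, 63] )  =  [  -  83, - 60,-59, - 56, - 3, 18,20,46, 59.92 , 63, 80 , 81,96 , 98] 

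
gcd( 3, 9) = 3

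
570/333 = 190/111 = 1.71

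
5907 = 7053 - 1146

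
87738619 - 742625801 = -654887182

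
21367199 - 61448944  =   - 40081745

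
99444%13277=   6505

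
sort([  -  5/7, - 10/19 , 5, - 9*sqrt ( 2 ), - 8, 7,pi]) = [ - 9*sqrt( 2 ), - 8, - 5/7, -10/19, pi, 5,7 ]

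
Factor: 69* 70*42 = 2^2*3^2*5^1  *7^2*23^1 =202860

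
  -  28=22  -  50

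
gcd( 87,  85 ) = 1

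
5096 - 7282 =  -2186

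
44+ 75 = 119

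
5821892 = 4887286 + 934606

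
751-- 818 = 1569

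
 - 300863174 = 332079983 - 632943157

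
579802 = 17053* 34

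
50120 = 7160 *7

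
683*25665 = 17529195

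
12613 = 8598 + 4015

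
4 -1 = 3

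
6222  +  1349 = 7571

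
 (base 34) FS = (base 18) 1bg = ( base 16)21A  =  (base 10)538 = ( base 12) 38A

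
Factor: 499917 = 3^1  *  11^1*  15149^1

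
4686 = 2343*2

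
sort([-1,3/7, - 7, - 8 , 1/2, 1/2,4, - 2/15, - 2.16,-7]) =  [ -8, - 7, - 7, - 2.16,-1, - 2/15,  3/7,1/2, 1/2,4] 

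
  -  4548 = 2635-7183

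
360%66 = 30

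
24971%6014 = 915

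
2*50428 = 100856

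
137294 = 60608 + 76686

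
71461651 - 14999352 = 56462299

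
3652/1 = 3652 = 3652.00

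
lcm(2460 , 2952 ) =14760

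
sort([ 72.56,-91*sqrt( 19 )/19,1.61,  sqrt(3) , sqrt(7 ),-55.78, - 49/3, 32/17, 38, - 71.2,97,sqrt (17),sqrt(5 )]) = [ - 71.2, - 55.78,  -  91*sqrt( 19) /19, - 49/3 , 1.61, sqrt (3), 32/17, sqrt ( 5 ), sqrt( 7), sqrt(17 ), 38,72.56, 97 ]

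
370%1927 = 370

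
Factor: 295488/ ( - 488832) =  -81/134   =  - 2^( - 1)*3^4*67^( - 1)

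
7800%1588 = 1448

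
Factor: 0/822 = 0 = 0^1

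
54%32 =22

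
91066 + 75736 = 166802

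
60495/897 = 20165/299 = 67.44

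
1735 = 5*347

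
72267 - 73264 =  - 997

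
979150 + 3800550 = 4779700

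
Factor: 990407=11^1*179^1* 503^1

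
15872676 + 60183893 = 76056569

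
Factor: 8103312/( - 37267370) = -578808/2661955 = -2^3*3^2*5^ ( - 1 ) * 8039^1*532391^(  -  1) 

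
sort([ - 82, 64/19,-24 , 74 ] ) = [ - 82, - 24, 64/19, 74 ] 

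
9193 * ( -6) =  - 55158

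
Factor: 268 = 2^2*67^1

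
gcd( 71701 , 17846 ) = 1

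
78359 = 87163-8804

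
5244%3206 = 2038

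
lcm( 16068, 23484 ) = 305292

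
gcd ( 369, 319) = 1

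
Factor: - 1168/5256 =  - 2^1*3^ ( - 2 ) = -  2/9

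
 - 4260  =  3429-7689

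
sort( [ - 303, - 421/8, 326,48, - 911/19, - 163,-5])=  [ - 303, - 163,-421/8, - 911/19, - 5, 48,326]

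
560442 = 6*93407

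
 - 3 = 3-6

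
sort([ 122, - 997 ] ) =[ - 997,122]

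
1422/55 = 25 + 47/55 = 25.85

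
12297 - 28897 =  - 16600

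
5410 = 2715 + 2695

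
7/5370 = 7/5370 = 0.00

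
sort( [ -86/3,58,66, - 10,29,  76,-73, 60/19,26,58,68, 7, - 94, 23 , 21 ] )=[ - 94,  -  73,-86/3,- 10,60/19,7, 21, 23,26, 29,58, 58,66,68,76]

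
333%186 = 147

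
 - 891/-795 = 297/265 =1.12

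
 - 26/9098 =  - 13/4549 = - 0.00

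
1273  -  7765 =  - 6492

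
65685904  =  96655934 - 30970030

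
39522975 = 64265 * 615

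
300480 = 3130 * 96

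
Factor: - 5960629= - 79^1*197^1*383^1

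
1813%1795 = 18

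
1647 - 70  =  1577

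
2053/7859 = 2053/7859 = 0.26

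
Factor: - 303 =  - 3^1 * 101^1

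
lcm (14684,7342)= 14684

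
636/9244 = 159/2311 = 0.07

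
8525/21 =8525/21 = 405.95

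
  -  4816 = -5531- - 715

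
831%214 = 189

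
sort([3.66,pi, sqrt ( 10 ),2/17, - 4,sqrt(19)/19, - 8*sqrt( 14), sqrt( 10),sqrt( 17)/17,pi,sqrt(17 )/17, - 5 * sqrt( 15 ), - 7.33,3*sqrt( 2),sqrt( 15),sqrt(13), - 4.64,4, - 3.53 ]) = [-8*sqrt( 14), - 5*sqrt( 15), - 7.33,-4.64,- 4 , - 3.53, 2/17,sqrt( 19) /19,sqrt( 17 ) /17,sqrt( 17 )/17, pi,pi, sqrt( 10),sqrt(10),sqrt( 13),  3.66,sqrt( 15), 4,3*sqrt(2)] 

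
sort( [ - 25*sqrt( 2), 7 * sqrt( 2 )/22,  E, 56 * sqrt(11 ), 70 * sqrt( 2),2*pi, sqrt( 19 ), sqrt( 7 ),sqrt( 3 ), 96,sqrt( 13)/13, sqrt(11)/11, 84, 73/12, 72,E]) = [ - 25 * sqrt(2 ),sqrt ( 13)/13, sqrt(11) /11,7  *  sqrt(2 ) /22, sqrt(3 ), sqrt(7), E,E, sqrt( 19 ), 73/12, 2 * pi,  72, 84, 96, 70*sqrt( 2), 56*sqrt(11)]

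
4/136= 1/34 = 0.03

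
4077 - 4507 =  - 430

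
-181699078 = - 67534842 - 114164236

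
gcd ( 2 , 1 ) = 1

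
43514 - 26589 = 16925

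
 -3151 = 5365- 8516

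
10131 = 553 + 9578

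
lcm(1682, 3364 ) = 3364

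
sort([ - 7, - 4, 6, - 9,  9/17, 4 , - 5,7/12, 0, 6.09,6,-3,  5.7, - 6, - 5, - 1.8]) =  [ - 9,  -  7, - 6,-5,-5  ,  -  4, - 3, - 1.8,0,9/17, 7/12,4, 5.7, 6 , 6,6.09 ] 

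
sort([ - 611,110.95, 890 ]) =[ - 611,110.95,890] 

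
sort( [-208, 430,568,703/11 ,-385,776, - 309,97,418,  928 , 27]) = [  -  385,-309,  -  208,27,703/11, 97,  418,430 , 568, 776,928 ] 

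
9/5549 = 9/5549 = 0.00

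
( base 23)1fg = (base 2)1101111010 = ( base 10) 890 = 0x37a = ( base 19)28g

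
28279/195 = 28279/195 = 145.02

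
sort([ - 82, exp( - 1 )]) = [ - 82, exp( - 1)]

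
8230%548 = 10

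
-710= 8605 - 9315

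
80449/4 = 80449/4= 20112.25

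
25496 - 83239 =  - 57743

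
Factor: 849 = 3^1*283^1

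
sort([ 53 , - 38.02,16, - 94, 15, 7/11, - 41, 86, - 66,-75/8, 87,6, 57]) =[ - 94, - 66, - 41, - 38.02, - 75/8,7/11, 6, 15, 16,53 , 57,  86, 87 ] 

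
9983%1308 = 827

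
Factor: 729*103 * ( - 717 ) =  - 53837379 = - 3^7*103^1 *239^1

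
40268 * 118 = 4751624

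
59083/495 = 119+178/495= 119.36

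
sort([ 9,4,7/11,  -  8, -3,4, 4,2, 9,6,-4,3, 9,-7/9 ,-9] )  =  [ -9,-8, -4,-3, - 7/9,7/11,2,3, 4,4,  4,6,9,9, 9] 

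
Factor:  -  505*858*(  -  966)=418558140 = 2^2 * 3^2 * 5^1*7^1*11^1*13^1*23^1*101^1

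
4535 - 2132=2403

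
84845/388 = 218 + 261/388  =  218.67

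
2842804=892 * 3187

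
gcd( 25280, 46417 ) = 1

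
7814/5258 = 1 + 1278/2629 = 1.49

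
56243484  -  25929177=30314307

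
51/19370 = 51/19370=   0.00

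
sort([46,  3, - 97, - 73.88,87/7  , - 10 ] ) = [ - 97, - 73.88 , - 10,3,  87/7, 46 ]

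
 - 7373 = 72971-80344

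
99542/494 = 201 +124/247 = 201.50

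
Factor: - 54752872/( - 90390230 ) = 27376436/45195115=2^2 * 5^( - 1 )*7^( - 1)*23^( - 2)*137^1* 2441^ ( - 1) * 49957^1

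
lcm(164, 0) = 0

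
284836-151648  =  133188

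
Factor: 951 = 3^1*317^1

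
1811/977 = 1+ 834/977 = 1.85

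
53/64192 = 53/64192 = 0.00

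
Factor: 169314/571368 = 28219/95228 = 2^(  -  2)* 7^( - 1) * 19^(-1)*179^(-1) * 28219^1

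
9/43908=3/14636 = 0.00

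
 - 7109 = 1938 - 9047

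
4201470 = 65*64638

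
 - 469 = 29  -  498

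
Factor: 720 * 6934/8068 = 2^3*3^2 * 5^1*2017^( - 1 )*3467^1 = 1248120/2017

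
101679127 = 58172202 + 43506925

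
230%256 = 230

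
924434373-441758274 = 482676099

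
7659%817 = 306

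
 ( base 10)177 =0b10110001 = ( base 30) 5R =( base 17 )a7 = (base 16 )B1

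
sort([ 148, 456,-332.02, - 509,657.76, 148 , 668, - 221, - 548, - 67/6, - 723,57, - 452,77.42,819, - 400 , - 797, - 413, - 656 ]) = [ - 797, - 723, - 656, - 548, - 509 , - 452, - 413, - 400, - 332.02, - 221 , - 67/6,57,77.42,148, 148, 456, 657.76,668,819 ] 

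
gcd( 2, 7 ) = 1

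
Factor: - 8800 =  - 2^5*5^2*11^1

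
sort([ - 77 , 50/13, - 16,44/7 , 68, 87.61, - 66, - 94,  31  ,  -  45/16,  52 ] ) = [ - 94,-77 , - 66, -16, - 45/16 , 50/13 , 44/7 , 31,52 , 68 , 87.61]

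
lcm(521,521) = 521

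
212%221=212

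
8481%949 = 889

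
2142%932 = 278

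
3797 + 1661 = 5458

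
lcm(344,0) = 0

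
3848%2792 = 1056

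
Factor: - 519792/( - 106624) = 39/8 = 2^ ( - 3 )*3^1*13^1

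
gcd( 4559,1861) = 1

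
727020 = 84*8655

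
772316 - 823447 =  - 51131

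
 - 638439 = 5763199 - 6401638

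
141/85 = 141/85 = 1.66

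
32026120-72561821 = - 40535701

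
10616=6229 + 4387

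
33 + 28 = 61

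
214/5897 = 214/5897 = 0.04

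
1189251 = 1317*903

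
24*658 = 15792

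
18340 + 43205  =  61545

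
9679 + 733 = 10412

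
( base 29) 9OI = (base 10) 8283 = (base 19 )13hi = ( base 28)AFN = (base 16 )205b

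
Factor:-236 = - 2^2 * 59^1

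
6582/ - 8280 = -1097/1380 = - 0.79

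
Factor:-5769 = -3^2*641^1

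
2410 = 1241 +1169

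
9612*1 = 9612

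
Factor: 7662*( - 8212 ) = -62920344 = - 2^3*3^1*1277^1*2053^1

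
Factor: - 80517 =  -3^1*26839^1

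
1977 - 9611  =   - 7634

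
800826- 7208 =793618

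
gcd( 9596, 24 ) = 4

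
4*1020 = 4080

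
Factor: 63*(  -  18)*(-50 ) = 56700 = 2^2*3^4*  5^2 * 7^1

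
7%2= 1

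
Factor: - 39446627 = - 11^1*3586057^1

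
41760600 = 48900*854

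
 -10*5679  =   - 56790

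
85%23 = 16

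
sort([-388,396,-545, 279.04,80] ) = [ - 545, - 388,80, 279.04 , 396]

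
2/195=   2/195= 0.01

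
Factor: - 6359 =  - 6359^1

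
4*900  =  3600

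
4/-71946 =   -  2/35973 =- 0.00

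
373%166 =41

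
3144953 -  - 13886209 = 17031162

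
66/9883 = 66/9883 = 0.01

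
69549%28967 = 11615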